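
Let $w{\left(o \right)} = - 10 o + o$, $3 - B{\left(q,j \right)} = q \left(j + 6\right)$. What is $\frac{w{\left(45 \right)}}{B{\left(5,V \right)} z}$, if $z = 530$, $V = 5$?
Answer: $\frac{81}{5512} \approx 0.014695$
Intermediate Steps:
$B{\left(q,j \right)} = 3 - q \left(6 + j\right)$ ($B{\left(q,j \right)} = 3 - q \left(j + 6\right) = 3 - q \left(6 + j\right)$)
$w{\left(o \right)} = - 9 o$
$\frac{w{\left(45 \right)}}{B{\left(5,V \right)} z} = \frac{\left(-9\right) 45}{\left(3 - 30 - 5 \cdot 5\right) 530} = - \frac{405}{\left(3 - 30 - 25\right) 530} = - \frac{405}{\left(-52\right) 530} = - \frac{405}{-27560} = \left(-405\right) \left(- \frac{1}{27560}\right) = \frac{81}{5512}$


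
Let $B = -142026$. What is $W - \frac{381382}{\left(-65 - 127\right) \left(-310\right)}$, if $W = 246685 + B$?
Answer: $\frac{3114461149}{29760} \approx 1.0465 \cdot 10^{5}$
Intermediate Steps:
$W = 104659$ ($W = 246685 - 142026 = 104659$)
$W - \frac{381382}{\left(-65 - 127\right) \left(-310\right)} = 104659 - \frac{381382}{\left(-65 - 127\right) \left(-310\right)} = 104659 - \frac{381382}{\left(-192\right) \left(-310\right)} = 104659 - \frac{381382}{59520} = 104659 - \frac{190691}{29760} = \frac{3114461149}{29760}$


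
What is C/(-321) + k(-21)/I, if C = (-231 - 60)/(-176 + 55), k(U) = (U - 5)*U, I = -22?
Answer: -321418/12947 ≈ -24.826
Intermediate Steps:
k(U) = U*(-5 + U) (k(U) = (-5 + U)*U = U*(-5 + U))
C = 291/121 (C = -291/(-121) = -291*(-1/121) = 291/121 ≈ 2.4050)
C/(-321) + k(-21)/I = (291/121)/(-321) - 21*(-5 - 21)/(-22) = (291/121)*(-1/321) - 21*(-26)*(-1/22) = -97/12947 + 546*(-1/22) = -97/12947 - 273/11 = -321418/12947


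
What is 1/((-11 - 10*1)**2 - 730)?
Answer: -1/289 ≈ -0.0034602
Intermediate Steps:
1/((-11 - 10*1)**2 - 730) = 1/((-11 - 10)**2 - 730) = 1/((-21)**2 - 730) = 1/(441 - 730) = 1/(-289) = -1/289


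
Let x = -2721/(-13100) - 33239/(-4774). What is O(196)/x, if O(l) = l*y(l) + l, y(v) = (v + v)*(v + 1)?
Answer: 473301306170000/224210477 ≈ 2.1110e+6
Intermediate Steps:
y(v) = 2*v*(1 + v) (y(v) = (2*v)*(1 + v) = 2*v*(1 + v))
O(l) = l + 2*l²*(1 + l) (O(l) = l*(2*l*(1 + l)) + l = 2*l²*(1 + l) + l = l + 2*l²*(1 + l))
x = 224210477/31269700 (x = -2721*(-1/13100) - 33239*(-1/4774) = 2721/13100 + 33239/4774 = 224210477/31269700 ≈ 7.1702)
O(196)/x = (196*(1 + 2*196*(1 + 196)))/(224210477/31269700) = (196*(1 + 2*196*197))*(31269700/224210477) = (196*(1 + 77224))*(31269700/224210477) = (196*77225)*(31269700/224210477) = 15136100*(31269700/224210477) = 473301306170000/224210477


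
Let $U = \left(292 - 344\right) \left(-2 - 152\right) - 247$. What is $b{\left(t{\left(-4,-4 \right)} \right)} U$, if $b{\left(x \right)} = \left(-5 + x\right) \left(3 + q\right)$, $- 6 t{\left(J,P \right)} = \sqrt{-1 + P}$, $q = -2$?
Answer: $-38805 - \frac{2587 i \sqrt{5}}{2} \approx -38805.0 - 2892.4 i$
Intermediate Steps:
$t{\left(J,P \right)} = - \frac{\sqrt{-1 + P}}{6}$
$b{\left(x \right)} = -5 + x$ ($b{\left(x \right)} = \left(-5 + x\right) \left(3 - 2\right) = \left(-5 + x\right) 1 = -5 + x$)
$U = 7761$ ($U = \left(-52\right) \left(-154\right) - 247 = 8008 - 247 = 7761$)
$b{\left(t{\left(-4,-4 \right)} \right)} U = \left(-5 - \frac{\sqrt{-1 - 4}}{6}\right) 7761 = \left(-5 - \frac{\sqrt{-5}}{6}\right) 7761 = \left(-5 - \frac{i \sqrt{5}}{6}\right) 7761 = -38805 - \frac{2587 i \sqrt{5}}{2}$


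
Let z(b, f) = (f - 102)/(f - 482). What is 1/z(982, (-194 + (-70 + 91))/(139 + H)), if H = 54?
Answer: 93199/19859 ≈ 4.6930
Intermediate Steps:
z(b, f) = (-102 + f)/(-482 + f)
1/z(982, (-194 + (-70 + 91))/(139 + H)) = 1/((-102 + (-194 + (-70 + 91))/(139 + 54))/(-482 + (-194 + (-70 + 91))/(139 + 54))) = 1/((-102 + (-194 + 21)/193)/(-482 + (-194 + 21)/193)) = 1/((-102 - 173*1/193)/(-482 - 173*1/193)) = 1/((-102 - 173/193)/(-482 - 173/193)) = 1/(-19859/193/(-93199/193)) = 1/(-193/93199*(-19859/193)) = 1/(19859/93199) = 93199/19859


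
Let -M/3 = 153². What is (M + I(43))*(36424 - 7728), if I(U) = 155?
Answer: -2010786112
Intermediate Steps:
M = -70227 (M = -3*153² = -3*23409 = -70227)
(M + I(43))*(36424 - 7728) = (-70227 + 155)*(36424 - 7728) = -70072*28696 = -2010786112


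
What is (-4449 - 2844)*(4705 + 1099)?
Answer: -42328572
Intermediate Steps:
(-4449 - 2844)*(4705 + 1099) = -7293*5804 = -42328572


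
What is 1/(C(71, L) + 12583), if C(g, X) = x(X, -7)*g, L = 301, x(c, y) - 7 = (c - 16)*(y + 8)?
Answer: 1/33315 ≈ 3.0016e-5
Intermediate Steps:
x(c, y) = 7 + (-16 + c)*(8 + y) (x(c, y) = 7 + (c - 16)*(y + 8) = 7 + (-16 + c)*(8 + y))
C(g, X) = g*(-9 + X) (C(g, X) = (-121 - 16*(-7) + 8*X + X*(-7))*g = (-121 + 112 + 8*X - 7*X)*g = (-9 + X)*g = g*(-9 + X))
1/(C(71, L) + 12583) = 1/(71*(-9 + 301) + 12583) = 1/(71*292 + 12583) = 1/(20732 + 12583) = 1/33315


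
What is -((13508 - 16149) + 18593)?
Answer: -15952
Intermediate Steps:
-((13508 - 16149) + 18593) = -(-2641 + 18593) = -1*15952 = -15952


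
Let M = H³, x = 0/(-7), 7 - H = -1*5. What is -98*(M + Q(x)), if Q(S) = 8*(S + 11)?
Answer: -177968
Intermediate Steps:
H = 12 (H = 7 - (-1)*5 = 7 - 1*(-5) = 7 + 5 = 12)
x = 0 (x = 0*(-⅐) = 0)
M = 1728 (M = 12³ = 1728)
Q(S) = 88 + 8*S (Q(S) = 8*(11 + S) = 88 + 8*S)
-98*(M + Q(x)) = -98*(1728 + (88 + 8*0)) = -98*(1728 + (88 + 0)) = -98*(1728 + 88) = -98*1816 = -177968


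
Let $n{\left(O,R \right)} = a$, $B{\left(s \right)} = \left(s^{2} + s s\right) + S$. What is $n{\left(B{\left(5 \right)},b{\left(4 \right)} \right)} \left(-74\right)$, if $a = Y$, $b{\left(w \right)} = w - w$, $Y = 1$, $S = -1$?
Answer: $-74$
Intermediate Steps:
$b{\left(w \right)} = 0$
$B{\left(s \right)} = -1 + 2 s^{2}$ ($B{\left(s \right)} = \left(s^{2} + s s\right) - 1 = \left(s^{2} + s^{2}\right) - 1 = 2 s^{2} - 1 = -1 + 2 s^{2}$)
$a = 1$
$n{\left(O,R \right)} = 1$
$n{\left(B{\left(5 \right)},b{\left(4 \right)} \right)} \left(-74\right) = 1 \left(-74\right) = -74$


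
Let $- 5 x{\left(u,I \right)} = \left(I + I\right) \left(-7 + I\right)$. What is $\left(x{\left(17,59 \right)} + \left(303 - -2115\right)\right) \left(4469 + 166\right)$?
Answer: $5519358$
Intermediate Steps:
$x{\left(u,I \right)} = - \frac{2 I \left(-7 + I\right)}{5}$ ($x{\left(u,I \right)} = - \frac{\left(I + I\right) \left(-7 + I\right)}{5} = - \frac{2 I \left(-7 + I\right)}{5}$)
$\left(x{\left(17,59 \right)} + \left(303 - -2115\right)\right) \left(4469 + 166\right) = \left(\frac{2}{5} \cdot 59 \left(7 - 59\right) + \left(303 - -2115\right)\right) \left(4469 + 166\right) = \left(\frac{2}{5} \cdot 59 \left(7 - 59\right) + \left(303 + 2115\right)\right) 4635 = \left(\frac{2}{5} \cdot 59 \left(-52\right) + 2418\right) 4635 = \left(- \frac{6136}{5} + 2418\right) 4635 = \frac{5954}{5} \cdot 4635 = 5519358$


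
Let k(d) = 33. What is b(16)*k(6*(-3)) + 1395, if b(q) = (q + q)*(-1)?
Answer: 339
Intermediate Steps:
b(q) = -2*q (b(q) = (2*q)*(-1) = -2*q)
b(16)*k(6*(-3)) + 1395 = -2*16*33 + 1395 = -32*33 + 1395 = -1056 + 1395 = 339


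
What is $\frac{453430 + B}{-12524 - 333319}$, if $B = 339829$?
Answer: $- \frac{793259}{345843} \approx -2.2937$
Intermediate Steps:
$\frac{453430 + B}{-12524 - 333319} = \frac{453430 + 339829}{-12524 - 333319} = \frac{793259}{-345843} = 793259 \left(- \frac{1}{345843}\right) = - \frac{793259}{345843}$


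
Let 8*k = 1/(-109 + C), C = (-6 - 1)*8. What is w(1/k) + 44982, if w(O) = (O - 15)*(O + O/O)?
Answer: 1805847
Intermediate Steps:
C = -56 (C = -7*8 = -56)
k = -1/1320 (k = 1/(8*(-109 - 56)) = (⅛)/(-165) = (⅛)*(-1/165) = -1/1320 ≈ -0.00075758)
w(O) = (1 + O)*(-15 + O) (w(O) = (-15 + O)*(O + 1) = (-15 + O)*(1 + O) = (1 + O)*(-15 + O))
w(1/k) + 44982 = (-15 + (1/(-1/1320))² - 14/(-1/1320)) + 44982 = (-15 + (-1320)² - 14*(-1320)) + 44982 = (-15 + 1742400 + 18480) + 44982 = 1760865 + 44982 = 1805847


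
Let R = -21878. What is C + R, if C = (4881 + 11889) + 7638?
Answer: 2530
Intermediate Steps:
C = 24408 (C = 16770 + 7638 = 24408)
C + R = 24408 - 21878 = 2530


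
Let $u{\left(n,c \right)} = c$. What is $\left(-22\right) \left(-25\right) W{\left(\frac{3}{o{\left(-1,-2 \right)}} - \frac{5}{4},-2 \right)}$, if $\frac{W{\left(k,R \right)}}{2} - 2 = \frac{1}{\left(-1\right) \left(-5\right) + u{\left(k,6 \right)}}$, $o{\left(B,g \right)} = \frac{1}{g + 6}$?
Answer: $2300$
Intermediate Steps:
$o{\left(B,g \right)} = \frac{1}{6 + g}$
$W{\left(k,R \right)} = \frac{46}{11}$ ($W{\left(k,R \right)} = 4 + \frac{2}{\left(-1\right) \left(-5\right) + 6} = 4 + \frac{2}{5 + 6} = 4 + \frac{2}{11} = \frac{46}{11}$)
$\left(-22\right) \left(-25\right) W{\left(\frac{3}{o{\left(-1,-2 \right)}} - \frac{5}{4},-2 \right)} = \left(-22\right) \left(-25\right) \frac{46}{11} = 550 \cdot \frac{46}{11} = 2300$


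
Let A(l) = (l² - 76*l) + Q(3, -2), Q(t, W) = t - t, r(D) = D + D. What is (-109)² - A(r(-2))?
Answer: 11561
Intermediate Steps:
r(D) = 2*D
Q(t, W) = 0
A(l) = l² - 76*l (A(l) = (l² - 76*l) + 0 = l² - 76*l)
(-109)² - A(r(-2)) = (-109)² - 2*(-2)*(-76 + 2*(-2)) = 11881 - (-4)*(-76 - 4) = 11881 - (-4)*(-80) = 11881 - 1*320 = 11881 - 320 = 11561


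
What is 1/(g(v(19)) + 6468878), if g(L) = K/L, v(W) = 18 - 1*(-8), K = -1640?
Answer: 13/84094594 ≈ 1.5459e-7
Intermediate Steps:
v(W) = 26 (v(W) = 18 + 8 = 26)
g(L) = -1640/L
1/(g(v(19)) + 6468878) = 1/(-1640/26 + 6468878) = 1/(-1640*1/26 + 6468878) = 1/(-820/13 + 6468878) = 1/(84094594/13) = 13/84094594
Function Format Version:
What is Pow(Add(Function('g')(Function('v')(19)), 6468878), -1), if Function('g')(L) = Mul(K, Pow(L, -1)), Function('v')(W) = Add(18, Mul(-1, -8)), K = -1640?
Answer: Rational(13, 84094594) ≈ 1.5459e-7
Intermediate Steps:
Function('v')(W) = 26 (Function('v')(W) = Add(18, 8) = 26)
Function('g')(L) = Mul(-1640, Pow(L, -1))
Pow(Add(Function('g')(Function('v')(19)), 6468878), -1) = Pow(Add(Mul(-1640, Pow(26, -1)), 6468878), -1) = Pow(Add(Mul(-1640, Rational(1, 26)), 6468878), -1) = Pow(Add(Rational(-820, 13), 6468878), -1) = Pow(Rational(84094594, 13), -1) = Rational(13, 84094594)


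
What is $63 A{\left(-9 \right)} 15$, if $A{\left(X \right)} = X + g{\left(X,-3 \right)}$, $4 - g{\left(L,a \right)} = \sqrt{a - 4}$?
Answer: $-4725 - 945 i \sqrt{7} \approx -4725.0 - 2500.2 i$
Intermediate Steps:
$g{\left(L,a \right)} = 4 - \sqrt{-4 + a}$ ($g{\left(L,a \right)} = 4 - \sqrt{a - 4} = 4 - \sqrt{-4 + a}$)
$A{\left(X \right)} = 4 + X - i \sqrt{7}$ ($A{\left(X \right)} = X + \left(4 - \sqrt{-4 - 3}\right) = X + \left(4 - \sqrt{-7}\right) = X + \left(4 - i \sqrt{7}\right) = 4 + X - i \sqrt{7}$)
$63 A{\left(-9 \right)} 15 = 63 \left(4 - 9 - i \sqrt{7}\right) 15 = 63 \left(-5 - i \sqrt{7}\right) 15 = \left(-315 - 63 i \sqrt{7}\right) 15 = -4725 - 945 i \sqrt{7}$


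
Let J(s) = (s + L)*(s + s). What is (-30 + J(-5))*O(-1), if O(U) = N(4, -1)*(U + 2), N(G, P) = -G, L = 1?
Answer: -40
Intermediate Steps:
O(U) = -8 - 4*U (O(U) = (-1*4)*(U + 2) = -4*(2 + U) = -8 - 4*U)
J(s) = 2*s*(1 + s) (J(s) = (s + 1)*(s + s) = (1 + s)*(2*s) = 2*s*(1 + s))
(-30 + J(-5))*O(-1) = (-30 + 2*(-5)*(1 - 5))*(-8 - 4*(-1)) = (-30 + 2*(-5)*(-4))*(-8 + 4) = (-30 + 40)*(-4) = 10*(-4) = -40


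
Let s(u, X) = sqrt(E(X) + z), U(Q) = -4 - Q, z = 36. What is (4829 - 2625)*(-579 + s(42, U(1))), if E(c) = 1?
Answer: -1276116 + 2204*sqrt(37) ≈ -1.2627e+6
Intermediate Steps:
s(u, X) = sqrt(37) (s(u, X) = sqrt(1 + 36) = sqrt(37))
(4829 - 2625)*(-579 + s(42, U(1))) = (4829 - 2625)*(-579 + sqrt(37)) = 2204*(-579 + sqrt(37)) = -1276116 + 2204*sqrt(37)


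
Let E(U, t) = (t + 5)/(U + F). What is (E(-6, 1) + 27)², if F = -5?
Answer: 84681/121 ≈ 699.84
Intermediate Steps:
E(U, t) = (5 + t)/(-5 + U) (E(U, t) = (t + 5)/(U - 5) = (5 + t)/(-5 + U))
(E(-6, 1) + 27)² = ((5 + 1)/(-5 - 6) + 27)² = (6/(-11) + 27)² = (-1/11*6 + 27)² = (-6/11 + 27)² = (291/11)² = 84681/121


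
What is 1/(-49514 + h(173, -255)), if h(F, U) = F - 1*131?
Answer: -1/49472 ≈ -2.0213e-5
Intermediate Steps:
h(F, U) = -131 + F (h(F, U) = F - 131 = -131 + F)
1/(-49514 + h(173, -255)) = 1/(-49514 + (-131 + 173)) = 1/(-49514 + 42) = 1/(-49472) = -1/49472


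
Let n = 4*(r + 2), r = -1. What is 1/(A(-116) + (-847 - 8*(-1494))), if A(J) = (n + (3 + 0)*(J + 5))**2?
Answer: 1/119346 ≈ 8.3790e-6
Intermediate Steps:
n = 4 (n = 4*(-1 + 2) = 4*1 = 4)
A(J) = (19 + 3*J)**2 (A(J) = (4 + (3 + 0)*(J + 5))**2 = (4 + 3*(5 + J))**2 = (4 + (15 + 3*J))**2 = (19 + 3*J)**2)
1/(A(-116) + (-847 - 8*(-1494))) = 1/((19 + 3*(-116))**2 + (-847 - 8*(-1494))) = 1/((19 - 348)**2 + (-847 + 11952)) = 1/((-329)**2 + 11105) = 1/(108241 + 11105) = 1/119346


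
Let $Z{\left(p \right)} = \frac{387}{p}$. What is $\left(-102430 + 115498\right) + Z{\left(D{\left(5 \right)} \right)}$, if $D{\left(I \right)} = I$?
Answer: $\frac{65727}{5} \approx 13145.0$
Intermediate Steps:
$\left(-102430 + 115498\right) + Z{\left(D{\left(5 \right)} \right)} = \left(-102430 + 115498\right) + \frac{387}{5} = 13068 + 387 \cdot \frac{1}{5} = 13068 + \frac{387}{5} = \frac{65727}{5}$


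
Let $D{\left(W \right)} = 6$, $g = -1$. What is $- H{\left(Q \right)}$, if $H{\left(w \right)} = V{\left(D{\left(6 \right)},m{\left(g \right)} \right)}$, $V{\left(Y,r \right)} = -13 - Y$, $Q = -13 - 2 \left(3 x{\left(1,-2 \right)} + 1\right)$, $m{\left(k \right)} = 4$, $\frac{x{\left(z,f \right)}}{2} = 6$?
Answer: $19$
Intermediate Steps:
$x{\left(z,f \right)} = 12$ ($x{\left(z,f \right)} = 2 \cdot 6 = 12$)
$Q = -87$ ($Q = -13 - 2 \left(3 \cdot 12 + 1\right) = -13 - 2 \left(36 + 1\right) = -13 - 74 = -87$)
$H{\left(w \right)} = -19$ ($H{\left(w \right)} = -13 - 6 = -19$)
$- H{\left(Q \right)} = \left(-1\right) \left(-19\right) = 19$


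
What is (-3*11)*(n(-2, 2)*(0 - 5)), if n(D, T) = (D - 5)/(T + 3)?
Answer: -231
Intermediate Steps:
n(D, T) = (-5 + D)/(3 + T)
(-3*11)*(n(-2, 2)*(0 - 5)) = (-3*11)*(((-5 - 2)/(3 + 2))*(0 - 5)) = -33*-7/5*(-5) = -33*(⅕)*(-7)*(-5) = -(-231)*(-5)/5 = -33*7 = -231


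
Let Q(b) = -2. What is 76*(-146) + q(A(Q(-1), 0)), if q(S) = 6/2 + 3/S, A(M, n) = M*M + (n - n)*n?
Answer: -44369/4 ≈ -11092.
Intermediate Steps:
A(M, n) = M**2 (A(M, n) = M**2 + 0*n = M**2 + 0 = M**2)
q(S) = 3 + 3/S (q(S) = 6*(1/2) + 3/S = 3 + 3/S)
76*(-146) + q(A(Q(-1), 0)) = 76*(-146) + (3 + 3/((-2)**2)) = -11096 + (3 + 3/4) = -11096 + 15/4 = -44369/4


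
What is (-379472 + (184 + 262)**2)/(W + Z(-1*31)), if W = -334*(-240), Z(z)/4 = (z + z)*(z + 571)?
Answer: 45139/13440 ≈ 3.3586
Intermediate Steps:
Z(z) = 8*z*(571 + z) (Z(z) = 4*((z + z)*(z + 571)) = 4*((2*z)*(571 + z)) = 4*(2*z*(571 + z)) = 8*z*(571 + z))
W = 80160
(-379472 + (184 + 262)**2)/(W + Z(-1*31)) = (-379472 + (184 + 262)**2)/(80160 + 8*(-1*31)*(571 - 1*31)) = (-379472 + 446**2)/(80160 + 8*(-31)*(571 - 31)) = (-379472 + 198916)/(80160 + 8*(-31)*540) = -180556/(80160 - 133920) = -180556/(-53760) = -180556*(-1/53760) = 45139/13440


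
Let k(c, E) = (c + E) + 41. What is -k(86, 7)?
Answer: -134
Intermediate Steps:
k(c, E) = 41 + E + c (k(c, E) = (E + c) + 41 = 41 + E + c)
-k(86, 7) = -(41 + 7 + 86) = -1*134 = -134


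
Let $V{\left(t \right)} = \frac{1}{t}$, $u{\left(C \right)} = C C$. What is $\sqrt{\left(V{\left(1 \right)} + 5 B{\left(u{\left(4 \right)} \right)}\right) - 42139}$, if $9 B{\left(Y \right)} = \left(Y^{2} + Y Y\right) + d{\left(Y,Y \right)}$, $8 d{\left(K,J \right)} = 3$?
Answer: $\frac{i \sqrt{6026882}}{12} \approx 204.58 i$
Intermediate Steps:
$d{\left(K,J \right)} = \frac{3}{8}$ ($d{\left(K,J \right)} = \frac{1}{8} \cdot 3 = \frac{3}{8}$)
$u{\left(C \right)} = C^{2}$
$B{\left(Y \right)} = \frac{1}{24} + \frac{2 Y^{2}}{9}$ ($B{\left(Y \right)} = \frac{\left(Y^{2} + Y Y\right) + \frac{3}{8}}{9} = \frac{\left(Y^{2} + Y^{2}\right) + \frac{3}{8}}{9} = \frac{2 Y^{2} + \frac{3}{8}}{9} = \frac{\frac{3}{8} + 2 Y^{2}}{9} = \frac{1}{24} + \frac{2 Y^{2}}{9}$)
$\sqrt{\left(V{\left(1 \right)} + 5 B{\left(u{\left(4 \right)} \right)}\right) - 42139} = \sqrt{\left(1^{-1} + 5 \left(\frac{1}{24} + \frac{2 \left(4^{2}\right)^{2}}{9}\right)\right) - 42139} = \sqrt{\left(1 + 5 \left(\frac{1}{24} + \frac{2 \cdot 16^{2}}{9}\right)\right) - 42139} = \sqrt{\left(1 + 5 \left(\frac{1}{24} + \frac{2}{9} \cdot 256\right)\right) - 42139} = \sqrt{\left(1 + 5 \left(\frac{1}{24} + \frac{512}{9}\right)\right) - 42139} = \sqrt{\left(1 + 5 \cdot \frac{4099}{72}\right) - 42139} = \sqrt{\left(1 + \frac{20495}{72}\right) - 42139} = \sqrt{\frac{20567}{72} - 42139} = \sqrt{- \frac{3013441}{72}} = \frac{i \sqrt{6026882}}{12}$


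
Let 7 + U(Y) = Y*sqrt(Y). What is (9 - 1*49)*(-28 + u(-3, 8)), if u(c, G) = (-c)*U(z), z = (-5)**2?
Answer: -13040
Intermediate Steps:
z = 25
U(Y) = -7 + Y**(3/2) (U(Y) = -7 + Y*sqrt(Y) = -7 + Y**(3/2))
u(c, G) = -118*c (u(c, G) = (-c)*(-7 + 25**(3/2)) = (-c)*(-7 + 125) = -c*118 = -118*c)
(9 - 1*49)*(-28 + u(-3, 8)) = (9 - 1*49)*(-28 - 118*(-3)) = (9 - 49)*(-28 + 354) = -40*326 = -13040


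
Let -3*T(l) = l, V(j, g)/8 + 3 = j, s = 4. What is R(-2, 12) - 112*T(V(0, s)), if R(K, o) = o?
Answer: -884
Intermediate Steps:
V(j, g) = -24 + 8*j
T(l) = -l/3
R(-2, 12) - 112*T(V(0, s)) = 12 - (-112)*(-24 + 8*0)/3 = 12 - (-112)*(-24 + 0)/3 = 12 - (-112)*(-24)/3 = 12 - 112*8 = 12 - 896 = -884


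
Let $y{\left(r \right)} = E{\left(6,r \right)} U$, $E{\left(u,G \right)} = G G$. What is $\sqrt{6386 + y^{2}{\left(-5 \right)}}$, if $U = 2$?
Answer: $\sqrt{8886} \approx 94.266$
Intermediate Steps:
$E{\left(u,G \right)} = G^{2}$
$y{\left(r \right)} = 2 r^{2}$ ($y{\left(r \right)} = r^{2} \cdot 2 = 2 r^{2}$)
$\sqrt{6386 + y^{2}{\left(-5 \right)}} = \sqrt{6386 + \left(2 \left(-5\right)^{2}\right)^{2}} = \sqrt{6386 + \left(2 \cdot 25\right)^{2}} = \sqrt{6386 + 50^{2}} = \sqrt{6386 + 2500} = \sqrt{8886}$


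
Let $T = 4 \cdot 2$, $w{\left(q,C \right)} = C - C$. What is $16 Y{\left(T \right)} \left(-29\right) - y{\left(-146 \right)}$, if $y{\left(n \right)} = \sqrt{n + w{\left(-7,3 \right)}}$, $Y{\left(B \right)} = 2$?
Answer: $-928 - i \sqrt{146} \approx -928.0 - 12.083 i$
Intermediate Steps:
$w{\left(q,C \right)} = 0$
$T = 8$
$y{\left(n \right)} = \sqrt{n}$ ($y{\left(n \right)} = \sqrt{n + 0} = \sqrt{n}$)
$16 Y{\left(T \right)} \left(-29\right) - y{\left(-146 \right)} = 16 \cdot 2 \left(-29\right) - \sqrt{-146} = 32 \left(-29\right) - i \sqrt{146} = -928 - i \sqrt{146}$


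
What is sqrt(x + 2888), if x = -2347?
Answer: sqrt(541) ≈ 23.259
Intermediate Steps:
sqrt(x + 2888) = sqrt(-2347 + 2888) = sqrt(541)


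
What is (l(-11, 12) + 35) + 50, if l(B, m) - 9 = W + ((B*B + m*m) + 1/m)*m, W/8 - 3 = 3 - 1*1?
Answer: 3315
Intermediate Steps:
W = 40 (W = 24 + 8*(3 - 1*1) = 24 + 8*(3 - 1) = 24 + 8*2 = 24 + 16 = 40)
l(B, m) = 49 + m*(B² + 1/m + m²) (l(B, m) = 9 + (40 + ((B*B + m*m) + 1/m)*m) = 9 + (40 + ((B² + m²) + 1/m)*m) = 9 + (40 + (B² + 1/m + m²)*m) = 9 + (40 + m*(B² + 1/m + m²)) = 49 + m*(B² + 1/m + m²))
(l(-11, 12) + 35) + 50 = ((50 + 12³ + 12*(-11)²) + 35) + 50 = ((50 + 1728 + 12*121) + 35) + 50 = ((50 + 1728 + 1452) + 35) + 50 = (3230 + 35) + 50 = 3265 + 50 = 3315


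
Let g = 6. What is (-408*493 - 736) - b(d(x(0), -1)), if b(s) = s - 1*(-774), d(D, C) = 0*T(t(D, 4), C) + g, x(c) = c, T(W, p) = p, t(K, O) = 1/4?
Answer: -202660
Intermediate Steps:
t(K, O) = 1/4 (t(K, O) = 1*(1/4) = 1/4)
d(D, C) = 6 (d(D, C) = 0*C + 6 = 0 + 6 = 6)
b(s) = 774 + s (b(s) = s + 774 = 774 + s)
(-408*493 - 736) - b(d(x(0), -1)) = (-408*493 - 736) - (774 + 6) = (-201144 - 736) - 1*780 = -201880 - 780 = -202660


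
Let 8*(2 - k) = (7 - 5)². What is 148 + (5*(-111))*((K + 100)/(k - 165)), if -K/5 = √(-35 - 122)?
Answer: 53132/109 - 1850*I*√157/109 ≈ 487.45 - 212.66*I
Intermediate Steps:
k = 3/2 (k = 2 - (7 - 5)²/8 = 2 - ⅛*2² = 2 - ⅛*4 = 2 - ½ = 3/2 ≈ 1.5000)
K = -5*I*√157 (K = -5*√(-35 - 122) = -5*I*√157 ≈ -62.65*I)
148 + (5*(-111))*((K + 100)/(k - 165)) = 148 + (5*(-111))*((-5*I*√157 + 100)/(3/2 - 165)) = 148 - 555*(100 - 5*I*√157)/(-327/2) = 148 - 555*(100 - 5*I*√157)*(-2)/327 = 148 - 555*(-200/327 + 10*I*√157/327) = 148 + (37000/109 - 1850*I*√157/109) = 53132/109 - 1850*I*√157/109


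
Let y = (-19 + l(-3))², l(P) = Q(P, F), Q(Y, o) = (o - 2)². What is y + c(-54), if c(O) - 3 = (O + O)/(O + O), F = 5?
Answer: 104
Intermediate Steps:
Q(Y, o) = (-2 + o)²
c(O) = 4 (c(O) = 3 + (O + O)/(O + O) = 3 + (2*O)/((2*O)) = 3 + (2*O)*(1/(2*O)) = 3 + 1 = 4)
l(P) = 9 (l(P) = (-2 + 5)² = 3² = 9)
y = 100 (y = (-19 + 9)² = (-10)² = 100)
y + c(-54) = 100 + 4 = 104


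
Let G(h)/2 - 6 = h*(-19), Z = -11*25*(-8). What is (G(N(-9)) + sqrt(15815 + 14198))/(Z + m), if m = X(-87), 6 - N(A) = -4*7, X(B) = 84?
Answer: -320/571 + sqrt(30013)/2284 ≈ -0.48457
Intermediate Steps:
N(A) = 34 (N(A) = 6 - (-4)*7 = 6 - 1*(-28) = 6 + 28 = 34)
m = 84
Z = 2200 (Z = -275*(-8) = 2200)
G(h) = 12 - 38*h (G(h) = 12 + 2*(h*(-19)) = 12 + 2*(-19*h) = 12 - 38*h)
(G(N(-9)) + sqrt(15815 + 14198))/(Z + m) = ((12 - 38*34) + sqrt(15815 + 14198))/(2200 + 84) = ((12 - 1292) + sqrt(30013))/2284 = (-1280 + sqrt(30013))*(1/2284) = -320/571 + sqrt(30013)/2284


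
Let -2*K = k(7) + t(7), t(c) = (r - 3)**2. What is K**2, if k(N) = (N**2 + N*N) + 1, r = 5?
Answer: 10609/4 ≈ 2652.3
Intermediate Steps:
k(N) = 1 + 2*N**2 (k(N) = (N**2 + N**2) + 1 = 2*N**2 + 1 = 1 + 2*N**2)
t(c) = 4 (t(c) = (5 - 3)**2 = 2**2 = 4)
K = -103/2 (K = -((1 + 2*7**2) + 4)/2 = -((1 + 2*49) + 4)/2 = -((1 + 98) + 4)/2 = -(99 + 4)/2 = -1/2*103 = -103/2 ≈ -51.500)
K**2 = (-103/2)**2 = 10609/4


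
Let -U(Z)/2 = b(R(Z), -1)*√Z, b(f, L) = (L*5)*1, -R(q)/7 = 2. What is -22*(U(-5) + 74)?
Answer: -1628 - 220*I*√5 ≈ -1628.0 - 491.94*I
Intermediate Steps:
R(q) = -14 (R(q) = -7*2 = -14)
b(f, L) = 5*L (b(f, L) = (5*L)*1 = 5*L)
U(Z) = 10*√Z (U(Z) = -2*5*(-1)*√Z = -(-10)*√Z = 10*√Z)
-22*(U(-5) + 74) = -22*(10*√(-5) + 74) = -22*(10*(I*√5) + 74) = -22*(10*I*√5 + 74) = -22*(74 + 10*I*√5) = -1628 - 220*I*√5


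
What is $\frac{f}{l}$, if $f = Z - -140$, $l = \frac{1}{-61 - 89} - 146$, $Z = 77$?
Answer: $- \frac{32550}{21901} \approx -1.4862$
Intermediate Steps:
$l = - \frac{21901}{150}$ ($l = \frac{1}{-150} - 146 = - \frac{1}{150} - 146 = - \frac{21901}{150} \approx -146.01$)
$f = 217$ ($f = 77 - -140 = 77 + 140 = 217$)
$\frac{f}{l} = \frac{217}{- \frac{21901}{150}} = 217 \left(- \frac{150}{21901}\right) = - \frac{32550}{21901}$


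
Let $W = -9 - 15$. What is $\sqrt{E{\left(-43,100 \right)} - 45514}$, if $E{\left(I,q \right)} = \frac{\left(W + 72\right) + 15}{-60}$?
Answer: $\frac{i \sqrt{4551505}}{10} \approx 213.34 i$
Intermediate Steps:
$W = -24$
$E{\left(I,q \right)} = - \frac{21}{20}$ ($E{\left(I,q \right)} = \frac{\left(-24 + 72\right) + 15}{-60} = \left(48 + 15\right) \left(- \frac{1}{60}\right) = 63 \left(- \frac{1}{60}\right) = - \frac{21}{20}$)
$\sqrt{E{\left(-43,100 \right)} - 45514} = \sqrt{- \frac{21}{20} - 45514} = \sqrt{- \frac{910301}{20}} = \frac{i \sqrt{4551505}}{10}$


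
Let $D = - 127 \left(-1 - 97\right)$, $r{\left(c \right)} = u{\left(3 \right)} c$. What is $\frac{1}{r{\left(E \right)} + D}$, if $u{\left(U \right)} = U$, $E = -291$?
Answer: $\frac{1}{11573} \approx 8.6408 \cdot 10^{-5}$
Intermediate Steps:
$r{\left(c \right)} = 3 c$
$D = 12446$ ($D = \left(-127\right) \left(-98\right) = 12446$)
$\frac{1}{r{\left(E \right)} + D} = \frac{1}{3 \left(-291\right) + 12446} = \frac{1}{-873 + 12446} = \frac{1}{11573}$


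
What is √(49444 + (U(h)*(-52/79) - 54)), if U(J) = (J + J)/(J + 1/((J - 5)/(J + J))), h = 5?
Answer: √49390 ≈ 222.24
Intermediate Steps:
U(J) = 2*J/(J + 2*J/(-5 + J)) (U(J) = (2*J)/(J + 1/((-5 + J)/((2*J)))) = (2*J)/(J + 1/((-5 + J)*(1/(2*J)))) = (2*J)/(J + 1/((-5 + J)/(2*J))) = (2*J)/(J + 2*J/(-5 + J)) = 2*J/(J + 2*J/(-5 + J)))
√(49444 + (U(h)*(-52/79) - 54)) = √(49444 + ((2*(-5 + 5)/(-3 + 5))*(-52/79) - 54)) = √(49444 + ((2*0/2)*(-52*1/79) - 54)) = √(49444 + ((2*(½)*0)*(-52/79) - 54)) = √(49444 + (0*(-52/79) - 54)) = √(49444 + (0 - 54)) = √(49444 - 54) = √49390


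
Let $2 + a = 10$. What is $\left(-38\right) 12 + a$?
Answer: $-448$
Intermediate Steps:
$a = 8$ ($a = -2 + 10 = 8$)
$\left(-38\right) 12 + a = \left(-38\right) 12 + 8 = -456 + 8 = -448$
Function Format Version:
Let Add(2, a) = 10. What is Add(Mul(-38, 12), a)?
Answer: -448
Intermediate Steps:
a = 8 (a = Add(-2, 10) = 8)
Add(Mul(-38, 12), a) = Add(Mul(-38, 12), 8) = Add(-456, 8) = -448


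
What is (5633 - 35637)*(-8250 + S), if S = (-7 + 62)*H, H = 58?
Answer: 151820240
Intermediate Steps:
S = 3190 (S = (-7 + 62)*58 = 55*58 = 3190)
(5633 - 35637)*(-8250 + S) = (5633 - 35637)*(-8250 + 3190) = -30004*(-5060) = 151820240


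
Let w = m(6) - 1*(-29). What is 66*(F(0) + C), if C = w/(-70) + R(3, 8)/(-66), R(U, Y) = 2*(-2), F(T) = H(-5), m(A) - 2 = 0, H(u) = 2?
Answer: 3737/35 ≈ 106.77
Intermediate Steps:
m(A) = 2 (m(A) = 2 + 0 = 2)
F(T) = 2
w = 31 (w = 2 - 1*(-29) = 2 + 29 = 31)
R(U, Y) = -4
C = -883/2310 (C = 31/(-70) - 4/(-66) = 31*(-1/70) - 4*(-1/66) = -31/70 + 2/33 = -883/2310 ≈ -0.38225)
66*(F(0) + C) = 66*(2 - 883/2310) = 66*(3737/2310) = 3737/35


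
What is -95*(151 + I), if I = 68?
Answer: -20805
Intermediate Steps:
-95*(151 + I) = -95*(151 + 68) = -95*219 = -20805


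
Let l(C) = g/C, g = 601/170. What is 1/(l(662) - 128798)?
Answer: -112540/14494926319 ≈ -7.7641e-6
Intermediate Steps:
g = 601/170 (g = 601*(1/170) = 601/170 ≈ 3.5353)
l(C) = 601/(170*C)
1/(l(662) - 128798) = 1/((601/170)/662 - 128798) = 1/((601/170)*(1/662) - 128798) = 1/(601/112540 - 128798) = 1/(-14494926319/112540) = -112540/14494926319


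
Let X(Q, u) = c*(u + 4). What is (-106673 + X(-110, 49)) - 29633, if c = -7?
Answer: -136677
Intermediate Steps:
X(Q, u) = -28 - 7*u (X(Q, u) = -7*(u + 4) = -7*(4 + u) = -28 - 7*u)
(-106673 + X(-110, 49)) - 29633 = (-106673 + (-28 - 7*49)) - 29633 = (-106673 + (-28 - 343)) - 29633 = (-106673 - 371) - 29633 = -107044 - 29633 = -136677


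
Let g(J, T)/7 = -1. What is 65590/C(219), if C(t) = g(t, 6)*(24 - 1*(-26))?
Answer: -937/5 ≈ -187.40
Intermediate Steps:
g(J, T) = -7 (g(J, T) = 7*(-1) = -7)
C(t) = -350 (C(t) = -7*(24 - 1*(-26)) = -7*(24 + 26) = -7*50 = -350)
65590/C(219) = 65590/(-350) = 65590*(-1/350) = -937/5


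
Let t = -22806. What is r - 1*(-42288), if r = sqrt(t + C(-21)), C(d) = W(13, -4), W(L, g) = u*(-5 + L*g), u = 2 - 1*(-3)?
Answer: 42288 + I*sqrt(23091) ≈ 42288.0 + 151.96*I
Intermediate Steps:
u = 5 (u = 2 + 3 = 5)
W(L, g) = -25 + 5*L*g (W(L, g) = 5*(-5 + L*g) = -25 + 5*L*g)
C(d) = -285 (C(d) = -25 + 5*13*(-4) = -25 - 260 = -285)
r = I*sqrt(23091) (r = sqrt(-22806 - 285) = sqrt(-23091) = I*sqrt(23091) ≈ 151.96*I)
r - 1*(-42288) = I*sqrt(23091) - 1*(-42288) = I*sqrt(23091) + 42288 = 42288 + I*sqrt(23091)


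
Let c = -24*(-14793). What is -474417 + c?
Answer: -119385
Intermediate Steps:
c = 355032
-474417 + c = -474417 + 355032 = -119385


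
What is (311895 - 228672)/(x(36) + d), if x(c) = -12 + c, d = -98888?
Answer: -83223/98864 ≈ -0.84179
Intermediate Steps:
(311895 - 228672)/(x(36) + d) = (311895 - 228672)/((-12 + 36) - 98888) = 83223/(24 - 98888) = 83223/(-98864) = 83223*(-1/98864) = -83223/98864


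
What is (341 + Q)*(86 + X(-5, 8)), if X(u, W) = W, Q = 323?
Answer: 62416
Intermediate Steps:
(341 + Q)*(86 + X(-5, 8)) = (341 + 323)*(86 + 8) = 664*94 = 62416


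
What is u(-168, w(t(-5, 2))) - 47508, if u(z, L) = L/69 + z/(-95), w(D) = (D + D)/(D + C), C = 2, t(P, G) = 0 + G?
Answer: -311403253/6555 ≈ -47506.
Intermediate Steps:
t(P, G) = G
w(D) = 2*D/(2 + D) (w(D) = (D + D)/(D + 2) = (2*D)/(2 + D) = 2*D/(2 + D))
u(z, L) = -z/95 + L/69 (u(z, L) = L*(1/69) + z*(-1/95) = L/69 - z/95 = -z/95 + L/69)
u(-168, w(t(-5, 2))) - 47508 = (-1/95*(-168) + (2*2/(2 + 2))/69) - 47508 = (168/95 + (2*2/4)/69) - 47508 = (168/95 + (2*2*(1/4))/69) - 47508 = (168/95 + (1/69)*1) - 47508 = (168/95 + 1/69) - 47508 = 11687/6555 - 47508 = -311403253/6555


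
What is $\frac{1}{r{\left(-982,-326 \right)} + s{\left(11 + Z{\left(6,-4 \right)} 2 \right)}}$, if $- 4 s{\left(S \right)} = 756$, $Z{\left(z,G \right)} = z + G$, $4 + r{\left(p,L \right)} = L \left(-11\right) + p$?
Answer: $\frac{1}{2411} \approx 0.00041477$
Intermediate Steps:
$r{\left(p,L \right)} = -4 + p - 11 L$ ($r{\left(p,L \right)} = -4 + \left(L \left(-11\right) + p\right) = -4 - \left(- p + 11 L\right) = -4 + p - 11 L$)
$Z{\left(z,G \right)} = G + z$
$s{\left(S \right)} = -189$ ($s{\left(S \right)} = \left(- \frac{1}{4}\right) 756 = -189$)
$\frac{1}{r{\left(-982,-326 \right)} + s{\left(11 + Z{\left(6,-4 \right)} 2 \right)}} = \frac{1}{\left(-4 - 982 - -3586\right) - 189} = \frac{1}{\left(-4 - 982 + 3586\right) - 189} = \frac{1}{2600 - 189} = \frac{1}{2411}$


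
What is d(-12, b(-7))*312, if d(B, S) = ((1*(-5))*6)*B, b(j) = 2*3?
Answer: 112320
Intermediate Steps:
b(j) = 6
d(B, S) = -30*B (d(B, S) = (-5*6)*B = -30*B)
d(-12, b(-7))*312 = -30*(-12)*312 = 360*312 = 112320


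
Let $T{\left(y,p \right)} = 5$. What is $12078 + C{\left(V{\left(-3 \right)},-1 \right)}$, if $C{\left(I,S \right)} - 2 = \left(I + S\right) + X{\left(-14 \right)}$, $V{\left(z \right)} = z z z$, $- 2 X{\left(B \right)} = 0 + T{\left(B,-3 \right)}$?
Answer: $\frac{24099}{2} \approx 12050.0$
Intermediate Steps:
$X{\left(B \right)} = - \frac{5}{2}$ ($X{\left(B \right)} = - \frac{0 + 5}{2} = \left(- \frac{1}{2}\right) 5 = - \frac{5}{2}$)
$V{\left(z \right)} = z^{3}$ ($V{\left(z \right)} = z^{2} z = z^{3}$)
$C{\left(I,S \right)} = - \frac{1}{2} + I + S$ ($C{\left(I,S \right)} = 2 - \left(\frac{5}{2} - I - S\right) = 2 + \left(- \frac{5}{2} + I + S\right) = - \frac{1}{2} + I + S$)
$12078 + C{\left(V{\left(-3 \right)},-1 \right)} = 12078 - \left(\frac{3}{2} + 27\right) = 12078 - \frac{57}{2} = \frac{24099}{2}$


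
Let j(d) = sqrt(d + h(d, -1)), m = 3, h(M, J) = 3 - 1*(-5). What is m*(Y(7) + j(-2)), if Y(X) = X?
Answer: 21 + 3*sqrt(6) ≈ 28.348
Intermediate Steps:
h(M, J) = 8 (h(M, J) = 3 + 5 = 8)
j(d) = sqrt(8 + d) (j(d) = sqrt(d + 8) = sqrt(8 + d))
m*(Y(7) + j(-2)) = 3*(7 + sqrt(8 - 2)) = 3*(7 + sqrt(6)) = 21 + 3*sqrt(6)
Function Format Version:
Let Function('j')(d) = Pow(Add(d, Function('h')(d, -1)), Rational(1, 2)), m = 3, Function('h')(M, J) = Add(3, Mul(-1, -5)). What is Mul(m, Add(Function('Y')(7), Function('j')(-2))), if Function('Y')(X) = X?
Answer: Add(21, Mul(3, Pow(6, Rational(1, 2)))) ≈ 28.348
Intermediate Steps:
Function('h')(M, J) = 8 (Function('h')(M, J) = Add(3, 5) = 8)
Function('j')(d) = Pow(Add(8, d), Rational(1, 2)) (Function('j')(d) = Pow(Add(d, 8), Rational(1, 2)) = Pow(Add(8, d), Rational(1, 2)))
Mul(m, Add(Function('Y')(7), Function('j')(-2))) = Mul(3, Add(7, Pow(Add(8, -2), Rational(1, 2)))) = Mul(3, Add(7, Pow(6, Rational(1, 2)))) = Add(21, Mul(3, Pow(6, Rational(1, 2))))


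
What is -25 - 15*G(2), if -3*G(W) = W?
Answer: -15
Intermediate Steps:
G(W) = -W/3
-25 - 15*G(2) = -25 - (-5)*2 = -25 - 15*(-⅔) = -25 + 10 = -15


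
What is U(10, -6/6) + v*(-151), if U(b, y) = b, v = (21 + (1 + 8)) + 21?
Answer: -7691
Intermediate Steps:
v = 51 (v = (21 + 9) + 21 = 30 + 21 = 51)
U(10, -6/6) + v*(-151) = 10 + 51*(-151) = 10 - 7701 = -7691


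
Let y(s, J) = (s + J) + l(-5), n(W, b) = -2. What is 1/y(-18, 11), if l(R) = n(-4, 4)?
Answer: -1/9 ≈ -0.11111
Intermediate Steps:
l(R) = -2
y(s, J) = -2 + J + s (y(s, J) = (s + J) - 2 = (J + s) - 2 = -2 + J + s)
1/y(-18, 11) = 1/(-2 + 11 - 18) = 1/(-9) = -1/9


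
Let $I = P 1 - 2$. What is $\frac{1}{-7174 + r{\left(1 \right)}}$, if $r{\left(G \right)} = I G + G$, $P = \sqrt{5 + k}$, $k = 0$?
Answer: $- \frac{1435}{10296124} - \frac{\sqrt{5}}{51480620} \approx -0.00013942$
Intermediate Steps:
$P = \sqrt{5}$ ($P = \sqrt{5 + 0} = \sqrt{5} \approx 2.2361$)
$I = -2 + \sqrt{5}$ ($I = \sqrt{5} \cdot 1 - 2 = \sqrt{5} - 2 = -2 + \sqrt{5} \approx 0.23607$)
$r{\left(G \right)} = G + G \left(-2 + \sqrt{5}\right)$ ($r{\left(G \right)} = \left(-2 + \sqrt{5}\right) G + G = G \left(-2 + \sqrt{5}\right) + G = G + G \left(-2 + \sqrt{5}\right)$)
$\frac{1}{-7174 + r{\left(1 \right)}} = \frac{1}{-7174 + 1 \left(-1 + \sqrt{5}\right)} = \frac{1}{-7174 - \left(1 - \sqrt{5}\right)} = \frac{1}{-7175 + \sqrt{5}}$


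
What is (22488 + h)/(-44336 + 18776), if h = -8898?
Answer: -151/284 ≈ -0.53169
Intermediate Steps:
(22488 + h)/(-44336 + 18776) = (22488 - 8898)/(-44336 + 18776) = 13590/(-25560) = 13590*(-1/25560) = -151/284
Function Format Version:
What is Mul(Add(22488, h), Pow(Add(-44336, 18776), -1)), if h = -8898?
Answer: Rational(-151, 284) ≈ -0.53169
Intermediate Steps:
Mul(Add(22488, h), Pow(Add(-44336, 18776), -1)) = Mul(Add(22488, -8898), Pow(Add(-44336, 18776), -1)) = Mul(13590, Pow(-25560, -1)) = Mul(13590, Rational(-1, 25560)) = Rational(-151, 284)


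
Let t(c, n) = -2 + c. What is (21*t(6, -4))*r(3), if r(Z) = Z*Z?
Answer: 756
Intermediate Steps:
r(Z) = Z²
(21*t(6, -4))*r(3) = (21*(-2 + 6))*3² = (21*4)*9 = 84*9 = 756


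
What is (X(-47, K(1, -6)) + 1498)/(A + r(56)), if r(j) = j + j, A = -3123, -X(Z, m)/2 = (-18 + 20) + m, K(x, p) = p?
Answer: -1506/3011 ≈ -0.50017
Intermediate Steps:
X(Z, m) = -4 - 2*m (X(Z, m) = -2*((-18 + 20) + m) = -2*(2 + m) = -4 - 2*m)
r(j) = 2*j
(X(-47, K(1, -6)) + 1498)/(A + r(56)) = ((-4 - 2*(-6)) + 1498)/(-3123 + 2*56) = ((-4 + 12) + 1498)/(-3123 + 112) = (8 + 1498)/(-3011) = 1506*(-1/3011) = -1506/3011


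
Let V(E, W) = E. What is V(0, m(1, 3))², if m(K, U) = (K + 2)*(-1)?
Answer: 0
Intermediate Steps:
m(K, U) = -2 - K (m(K, U) = (2 + K)*(-1) = -2 - K)
V(0, m(1, 3))² = 0² = 0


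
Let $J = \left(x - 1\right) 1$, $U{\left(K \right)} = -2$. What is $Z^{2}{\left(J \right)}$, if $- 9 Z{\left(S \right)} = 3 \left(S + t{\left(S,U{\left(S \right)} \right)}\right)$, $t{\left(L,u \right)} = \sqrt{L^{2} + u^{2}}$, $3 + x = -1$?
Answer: $\frac{\left(-5 + \sqrt{29}\right)^{2}}{9} \approx 0.016484$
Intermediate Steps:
$x = -4$ ($x = -3 - 1 = -4$)
$J = -5$ ($J = \left(-4 - 1\right) 1 = \left(-5\right) 1 = -5$)
$Z{\left(S \right)} = - \frac{S}{3} - \frac{\sqrt{4 + S^{2}}}{3}$ ($Z{\left(S \right)} = - \frac{3 \left(S + \sqrt{S^{2} + \left(-2\right)^{2}}\right)}{9} = - \frac{3 \left(S + \sqrt{S^{2} + 4}\right)}{9} = - \frac{3 \left(S + \sqrt{4 + S^{2}}\right)}{9} = - \frac{3 S + 3 \sqrt{4 + S^{2}}}{9} = - \frac{S}{3} - \frac{\sqrt{4 + S^{2}}}{3}$)
$Z^{2}{\left(J \right)} = \left(\left(- \frac{1}{3}\right) \left(-5\right) - \frac{\sqrt{4 + \left(-5\right)^{2}}}{3}\right)^{2} = \left(\frac{5}{3} - \frac{\sqrt{4 + 25}}{3}\right)^{2} = \left(\frac{5}{3} - \frac{\sqrt{29}}{3}\right)^{2}$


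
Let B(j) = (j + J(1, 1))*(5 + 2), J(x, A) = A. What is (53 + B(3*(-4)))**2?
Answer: 576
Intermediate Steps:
B(j) = 7 + 7*j (B(j) = (j + 1)*(5 + 2) = (1 + j)*7 = 7 + 7*j)
(53 + B(3*(-4)))**2 = (53 + (7 + 7*(3*(-4))))**2 = (53 + (7 + 7*(-12)))**2 = (53 + (7 - 84))**2 = (53 - 77)**2 = (-24)**2 = 576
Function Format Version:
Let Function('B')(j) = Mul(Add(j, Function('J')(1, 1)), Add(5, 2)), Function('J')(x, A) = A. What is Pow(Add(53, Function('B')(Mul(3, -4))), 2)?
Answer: 576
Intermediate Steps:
Function('B')(j) = Add(7, Mul(7, j)) (Function('B')(j) = Mul(Add(j, 1), Add(5, 2)) = Mul(Add(1, j), 7) = Add(7, Mul(7, j)))
Pow(Add(53, Function('B')(Mul(3, -4))), 2) = Pow(Add(53, Add(7, Mul(7, Mul(3, -4)))), 2) = Pow(Add(53, Add(7, Mul(7, -12))), 2) = Pow(Add(53, Add(7, -84)), 2) = Pow(Add(53, -77), 2) = Pow(-24, 2) = 576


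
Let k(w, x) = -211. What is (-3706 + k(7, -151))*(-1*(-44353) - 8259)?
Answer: -141380198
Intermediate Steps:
(-3706 + k(7, -151))*(-1*(-44353) - 8259) = (-3706 - 211)*(-1*(-44353) - 8259) = -3917*(44353 - 8259) = -3917*36094 = -141380198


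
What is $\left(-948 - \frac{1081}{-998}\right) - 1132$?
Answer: $- \frac{2074759}{998} \approx -2078.9$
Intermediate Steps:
$\left(-948 - \frac{1081}{-998}\right) - 1132 = \left(-948 - - \frac{1081}{998}\right) - 1132 = \left(-948 + \frac{1081}{998}\right) - 1132 = - \frac{945023}{998} - 1132 = - \frac{2074759}{998}$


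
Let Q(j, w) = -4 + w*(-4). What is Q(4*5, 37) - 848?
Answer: -1000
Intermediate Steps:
Q(j, w) = -4 - 4*w
Q(4*5, 37) - 848 = (-4 - 4*37) - 848 = (-4 - 148) - 848 = -152 - 848 = -1000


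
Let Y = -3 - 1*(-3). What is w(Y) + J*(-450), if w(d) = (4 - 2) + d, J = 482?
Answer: -216898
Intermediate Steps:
Y = 0 (Y = -3 + 3 = 0)
w(d) = 2 + d
w(Y) + J*(-450) = (2 + 0) + 482*(-450) = 2 - 216900 = -216898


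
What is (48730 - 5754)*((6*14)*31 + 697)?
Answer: 141863776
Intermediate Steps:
(48730 - 5754)*((6*14)*31 + 697) = 42976*(84*31 + 697) = 42976*(2604 + 697) = 42976*3301 = 141863776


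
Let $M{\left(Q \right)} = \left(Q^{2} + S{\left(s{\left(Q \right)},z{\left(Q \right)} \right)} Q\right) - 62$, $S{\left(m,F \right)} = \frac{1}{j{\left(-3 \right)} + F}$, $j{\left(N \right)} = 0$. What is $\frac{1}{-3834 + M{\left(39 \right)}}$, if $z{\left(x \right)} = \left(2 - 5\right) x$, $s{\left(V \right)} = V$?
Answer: $- \frac{3}{7126} \approx -0.00042099$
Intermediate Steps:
$z{\left(x \right)} = - 3 x$
$S{\left(m,F \right)} = \frac{1}{F}$ ($S{\left(m,F \right)} = \frac{1}{0 + F} = \frac{1}{F}$)
$M{\left(Q \right)} = - \frac{187}{3} + Q^{2}$ ($M{\left(Q \right)} = \left(Q^{2} + \frac{Q}{\left(-3\right) Q}\right) - 62 = \left(Q^{2} + - \frac{1}{3 Q} Q\right) - 62 = \left(Q^{2} - \frac{1}{3}\right) - 62 = \left(- \frac{1}{3} + Q^{2}\right) - 62 = - \frac{187}{3} + Q^{2}$)
$\frac{1}{-3834 + M{\left(39 \right)}} = \frac{1}{-3834 - \left(\frac{187}{3} - 39^{2}\right)} = \frac{1}{-3834 + \left(- \frac{187}{3} + 1521\right)} = \frac{1}{-3834 + \frac{4376}{3}} = \frac{1}{- \frac{7126}{3}} = - \frac{3}{7126}$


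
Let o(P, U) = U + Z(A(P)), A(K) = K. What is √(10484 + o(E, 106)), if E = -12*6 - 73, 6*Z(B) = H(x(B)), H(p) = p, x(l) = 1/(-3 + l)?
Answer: √2087670018/444 ≈ 102.91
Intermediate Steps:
Z(B) = 1/(6*(-3 + B))
E = -145 (E = -72 - 73 = -145)
o(P, U) = U + 1/(6*(-3 + P))
√(10484 + o(E, 106)) = √(10484 + (⅙ + 106*(-3 - 145))/(-3 - 145)) = √(10484 + (⅙ + 106*(-148))/(-148)) = √(10484 - (⅙ - 15688)/148) = √(10484 - 1/148*(-94127/6)) = √(10484 + 94127/888) = √(9403919/888) = √2087670018/444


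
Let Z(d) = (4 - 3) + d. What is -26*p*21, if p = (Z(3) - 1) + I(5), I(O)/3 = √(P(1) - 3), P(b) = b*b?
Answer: -1638 - 1638*I*√2 ≈ -1638.0 - 2316.5*I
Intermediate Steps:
P(b) = b²
Z(d) = 1 + d
I(O) = 3*I*√2 (I(O) = 3*√(1² - 3) = 3*√(1 - 3) = 3*√(-2) = 3*(I*√2) = 3*I*√2)
p = 3 + 3*I*√2 (p = ((1 + 3) - 1) + 3*I*√2 = (4 - 1) + 3*I*√2 = 3 + 3*I*√2 ≈ 3.0 + 4.2426*I)
-26*p*21 = -26*(3 + 3*I*√2)*21 = (-78 - 78*I*√2)*21 = -1638 - 1638*I*√2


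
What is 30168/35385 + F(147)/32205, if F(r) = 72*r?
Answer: 29912784/25323865 ≈ 1.1812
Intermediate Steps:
30168/35385 + F(147)/32205 = 30168/35385 + (72*147)/32205 = 30168*(1/35385) + 10584*(1/32205) = 10056/11795 + 3528/10735 = 29912784/25323865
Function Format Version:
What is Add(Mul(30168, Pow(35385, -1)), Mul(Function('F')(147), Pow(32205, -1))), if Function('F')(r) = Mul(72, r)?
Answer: Rational(29912784, 25323865) ≈ 1.1812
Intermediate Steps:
Add(Mul(30168, Pow(35385, -1)), Mul(Function('F')(147), Pow(32205, -1))) = Add(Mul(30168, Pow(35385, -1)), Mul(Mul(72, 147), Pow(32205, -1))) = Add(Mul(30168, Rational(1, 35385)), Mul(10584, Rational(1, 32205))) = Add(Rational(10056, 11795), Rational(3528, 10735)) = Rational(29912784, 25323865)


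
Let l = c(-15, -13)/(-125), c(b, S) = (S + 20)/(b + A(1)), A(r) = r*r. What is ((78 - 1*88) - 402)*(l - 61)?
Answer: 3141294/125 ≈ 25130.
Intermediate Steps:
A(r) = r**2
c(b, S) = (20 + S)/(1 + b) (c(b, S) = (S + 20)/(b + 1**2) = (20 + S)/(b + 1) = (20 + S)/(1 + b))
l = 1/250 (l = ((20 - 13)/(1 - 15))/(-125) = (7/(-14))*(-1/125) = -1/14*7*(-1/125) = -1/2*(-1/125) = 1/250 ≈ 0.0040000)
((78 - 1*88) - 402)*(l - 61) = ((78 - 1*88) - 402)*(1/250 - 61) = ((78 - 88) - 402)*(-15249/250) = (-10 - 402)*(-15249/250) = -412*(-15249/250) = 3141294/125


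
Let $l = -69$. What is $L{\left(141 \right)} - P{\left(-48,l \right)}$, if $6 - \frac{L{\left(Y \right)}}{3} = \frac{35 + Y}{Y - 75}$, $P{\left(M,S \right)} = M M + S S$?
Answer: $-7055$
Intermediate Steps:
$P{\left(M,S \right)} = M^{2} + S^{2}$
$L{\left(Y \right)} = 18 - \frac{3 \left(35 + Y\right)}{-75 + Y}$ ($L{\left(Y \right)} = 18 - 3 \frac{35 + Y}{Y - 75} = 18 - 3 \frac{35 + Y}{-75 + Y} = 18 - \frac{3 \left(35 + Y\right)}{-75 + Y}$)
$L{\left(141 \right)} - P{\left(-48,l \right)} = \frac{15 \left(-97 + 141\right)}{-75 + 141} - \left(\left(-48\right)^{2} + \left(-69\right)^{2}\right) = 15 \cdot \frac{1}{66} \cdot 44 - \left(2304 + 4761\right) = 15 \cdot \frac{1}{66} \cdot 44 - 7065 = 10 - 7065 = -7055$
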